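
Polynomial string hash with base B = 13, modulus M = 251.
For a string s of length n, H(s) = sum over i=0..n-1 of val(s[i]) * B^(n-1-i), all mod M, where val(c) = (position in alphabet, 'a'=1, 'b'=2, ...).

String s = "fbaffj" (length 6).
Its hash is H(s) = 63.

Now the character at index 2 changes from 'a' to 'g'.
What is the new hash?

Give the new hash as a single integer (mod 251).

Answer: 193

Derivation:
val('a') = 1, val('g') = 7
Position k = 2, exponent = n-1-k = 3
B^3 mod M = 13^3 mod 251 = 189
Delta = (7 - 1) * 189 mod 251 = 130
New hash = (63 + 130) mod 251 = 193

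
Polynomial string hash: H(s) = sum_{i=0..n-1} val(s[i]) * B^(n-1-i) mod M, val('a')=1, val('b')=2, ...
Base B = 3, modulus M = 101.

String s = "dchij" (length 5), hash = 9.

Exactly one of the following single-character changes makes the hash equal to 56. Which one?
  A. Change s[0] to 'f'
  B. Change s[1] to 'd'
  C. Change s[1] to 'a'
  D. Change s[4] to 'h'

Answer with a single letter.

Option A: s[0]='d'->'f', delta=(6-4)*3^4 mod 101 = 61, hash=9+61 mod 101 = 70
Option B: s[1]='c'->'d', delta=(4-3)*3^3 mod 101 = 27, hash=9+27 mod 101 = 36
Option C: s[1]='c'->'a', delta=(1-3)*3^3 mod 101 = 47, hash=9+47 mod 101 = 56 <-- target
Option D: s[4]='j'->'h', delta=(8-10)*3^0 mod 101 = 99, hash=9+99 mod 101 = 7

Answer: C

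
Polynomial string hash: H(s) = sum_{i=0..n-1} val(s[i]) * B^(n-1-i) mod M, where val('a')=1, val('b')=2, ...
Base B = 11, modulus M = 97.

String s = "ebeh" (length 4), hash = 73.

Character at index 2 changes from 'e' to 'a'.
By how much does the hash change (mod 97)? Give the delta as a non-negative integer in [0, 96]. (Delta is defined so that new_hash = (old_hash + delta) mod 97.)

Answer: 53

Derivation:
Delta formula: (val(new) - val(old)) * B^(n-1-k) mod M
  val('a') - val('e') = 1 - 5 = -4
  B^(n-1-k) = 11^1 mod 97 = 11
  Delta = -4 * 11 mod 97 = 53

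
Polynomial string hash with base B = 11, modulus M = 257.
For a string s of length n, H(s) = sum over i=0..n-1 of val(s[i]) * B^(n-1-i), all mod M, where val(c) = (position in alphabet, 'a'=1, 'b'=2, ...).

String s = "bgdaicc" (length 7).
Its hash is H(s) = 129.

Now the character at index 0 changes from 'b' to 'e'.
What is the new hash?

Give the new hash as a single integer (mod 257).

Answer: 52

Derivation:
val('b') = 2, val('e') = 5
Position k = 0, exponent = n-1-k = 6
B^6 mod M = 11^6 mod 257 = 60
Delta = (5 - 2) * 60 mod 257 = 180
New hash = (129 + 180) mod 257 = 52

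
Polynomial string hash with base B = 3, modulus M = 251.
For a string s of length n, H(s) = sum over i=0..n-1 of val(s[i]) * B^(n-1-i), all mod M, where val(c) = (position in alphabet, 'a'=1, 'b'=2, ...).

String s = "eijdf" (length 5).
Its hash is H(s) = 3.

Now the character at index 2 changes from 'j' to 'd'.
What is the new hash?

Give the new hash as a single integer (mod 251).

Answer: 200

Derivation:
val('j') = 10, val('d') = 4
Position k = 2, exponent = n-1-k = 2
B^2 mod M = 3^2 mod 251 = 9
Delta = (4 - 10) * 9 mod 251 = 197
New hash = (3 + 197) mod 251 = 200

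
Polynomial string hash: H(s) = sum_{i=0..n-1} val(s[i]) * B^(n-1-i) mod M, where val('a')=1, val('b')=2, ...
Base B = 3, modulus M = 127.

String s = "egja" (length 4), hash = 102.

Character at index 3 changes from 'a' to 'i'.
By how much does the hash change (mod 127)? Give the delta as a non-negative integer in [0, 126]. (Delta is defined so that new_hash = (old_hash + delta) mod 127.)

Answer: 8

Derivation:
Delta formula: (val(new) - val(old)) * B^(n-1-k) mod M
  val('i') - val('a') = 9 - 1 = 8
  B^(n-1-k) = 3^0 mod 127 = 1
  Delta = 8 * 1 mod 127 = 8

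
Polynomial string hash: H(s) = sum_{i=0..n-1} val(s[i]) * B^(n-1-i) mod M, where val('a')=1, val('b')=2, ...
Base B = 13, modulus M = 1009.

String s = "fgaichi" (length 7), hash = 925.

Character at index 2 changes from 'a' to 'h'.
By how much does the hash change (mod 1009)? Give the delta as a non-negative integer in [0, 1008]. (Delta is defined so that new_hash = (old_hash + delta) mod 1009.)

Answer: 145

Derivation:
Delta formula: (val(new) - val(old)) * B^(n-1-k) mod M
  val('h') - val('a') = 8 - 1 = 7
  B^(n-1-k) = 13^4 mod 1009 = 309
  Delta = 7 * 309 mod 1009 = 145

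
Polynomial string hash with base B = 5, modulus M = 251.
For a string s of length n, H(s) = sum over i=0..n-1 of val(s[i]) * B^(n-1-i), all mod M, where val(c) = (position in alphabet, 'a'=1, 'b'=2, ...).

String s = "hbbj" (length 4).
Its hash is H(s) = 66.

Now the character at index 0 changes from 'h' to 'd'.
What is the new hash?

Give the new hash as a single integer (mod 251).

Answer: 68

Derivation:
val('h') = 8, val('d') = 4
Position k = 0, exponent = n-1-k = 3
B^3 mod M = 5^3 mod 251 = 125
Delta = (4 - 8) * 125 mod 251 = 2
New hash = (66 + 2) mod 251 = 68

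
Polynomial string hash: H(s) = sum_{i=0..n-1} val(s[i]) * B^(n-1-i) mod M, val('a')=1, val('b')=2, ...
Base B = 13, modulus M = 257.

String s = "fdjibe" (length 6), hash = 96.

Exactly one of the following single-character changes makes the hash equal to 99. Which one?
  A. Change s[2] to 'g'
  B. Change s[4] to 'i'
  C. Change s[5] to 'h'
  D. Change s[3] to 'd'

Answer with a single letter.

Option A: s[2]='j'->'g', delta=(7-10)*13^3 mod 257 = 91, hash=96+91 mod 257 = 187
Option B: s[4]='b'->'i', delta=(9-2)*13^1 mod 257 = 91, hash=96+91 mod 257 = 187
Option C: s[5]='e'->'h', delta=(8-5)*13^0 mod 257 = 3, hash=96+3 mod 257 = 99 <-- target
Option D: s[3]='i'->'d', delta=(4-9)*13^2 mod 257 = 183, hash=96+183 mod 257 = 22

Answer: C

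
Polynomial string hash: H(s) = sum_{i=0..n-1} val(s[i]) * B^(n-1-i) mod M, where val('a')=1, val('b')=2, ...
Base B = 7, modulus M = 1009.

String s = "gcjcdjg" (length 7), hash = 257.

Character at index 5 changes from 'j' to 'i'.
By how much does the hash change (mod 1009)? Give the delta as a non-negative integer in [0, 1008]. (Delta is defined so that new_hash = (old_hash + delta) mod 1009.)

Answer: 1002

Derivation:
Delta formula: (val(new) - val(old)) * B^(n-1-k) mod M
  val('i') - val('j') = 9 - 10 = -1
  B^(n-1-k) = 7^1 mod 1009 = 7
  Delta = -1 * 7 mod 1009 = 1002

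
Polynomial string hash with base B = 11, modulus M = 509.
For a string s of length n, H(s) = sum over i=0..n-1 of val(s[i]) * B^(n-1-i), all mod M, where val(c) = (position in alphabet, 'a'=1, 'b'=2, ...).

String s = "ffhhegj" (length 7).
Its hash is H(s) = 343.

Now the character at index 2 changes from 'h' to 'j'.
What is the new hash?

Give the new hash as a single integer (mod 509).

Answer: 103

Derivation:
val('h') = 8, val('j') = 10
Position k = 2, exponent = n-1-k = 4
B^4 mod M = 11^4 mod 509 = 389
Delta = (10 - 8) * 389 mod 509 = 269
New hash = (343 + 269) mod 509 = 103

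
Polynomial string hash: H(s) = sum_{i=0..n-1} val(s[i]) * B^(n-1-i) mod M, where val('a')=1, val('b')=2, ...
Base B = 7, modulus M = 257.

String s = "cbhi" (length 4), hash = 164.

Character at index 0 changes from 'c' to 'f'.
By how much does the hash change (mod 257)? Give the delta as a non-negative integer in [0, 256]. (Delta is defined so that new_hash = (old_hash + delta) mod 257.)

Delta formula: (val(new) - val(old)) * B^(n-1-k) mod M
  val('f') - val('c') = 6 - 3 = 3
  B^(n-1-k) = 7^3 mod 257 = 86
  Delta = 3 * 86 mod 257 = 1

Answer: 1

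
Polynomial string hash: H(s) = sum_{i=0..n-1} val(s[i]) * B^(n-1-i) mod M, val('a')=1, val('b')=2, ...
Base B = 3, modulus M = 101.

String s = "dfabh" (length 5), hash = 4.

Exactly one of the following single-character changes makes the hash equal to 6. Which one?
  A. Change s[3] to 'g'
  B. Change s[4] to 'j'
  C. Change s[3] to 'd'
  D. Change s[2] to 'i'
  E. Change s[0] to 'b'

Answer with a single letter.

Option A: s[3]='b'->'g', delta=(7-2)*3^1 mod 101 = 15, hash=4+15 mod 101 = 19
Option B: s[4]='h'->'j', delta=(10-8)*3^0 mod 101 = 2, hash=4+2 mod 101 = 6 <-- target
Option C: s[3]='b'->'d', delta=(4-2)*3^1 mod 101 = 6, hash=4+6 mod 101 = 10
Option D: s[2]='a'->'i', delta=(9-1)*3^2 mod 101 = 72, hash=4+72 mod 101 = 76
Option E: s[0]='d'->'b', delta=(2-4)*3^4 mod 101 = 40, hash=4+40 mod 101 = 44

Answer: B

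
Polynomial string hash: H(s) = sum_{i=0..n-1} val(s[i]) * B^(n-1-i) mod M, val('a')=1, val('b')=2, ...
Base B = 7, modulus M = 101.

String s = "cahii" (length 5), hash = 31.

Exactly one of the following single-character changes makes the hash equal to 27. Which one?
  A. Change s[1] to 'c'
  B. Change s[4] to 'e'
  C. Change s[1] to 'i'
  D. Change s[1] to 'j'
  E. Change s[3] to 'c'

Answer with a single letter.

Answer: B

Derivation:
Option A: s[1]='a'->'c', delta=(3-1)*7^3 mod 101 = 80, hash=31+80 mod 101 = 10
Option B: s[4]='i'->'e', delta=(5-9)*7^0 mod 101 = 97, hash=31+97 mod 101 = 27 <-- target
Option C: s[1]='a'->'i', delta=(9-1)*7^3 mod 101 = 17, hash=31+17 mod 101 = 48
Option D: s[1]='a'->'j', delta=(10-1)*7^3 mod 101 = 57, hash=31+57 mod 101 = 88
Option E: s[3]='i'->'c', delta=(3-9)*7^1 mod 101 = 59, hash=31+59 mod 101 = 90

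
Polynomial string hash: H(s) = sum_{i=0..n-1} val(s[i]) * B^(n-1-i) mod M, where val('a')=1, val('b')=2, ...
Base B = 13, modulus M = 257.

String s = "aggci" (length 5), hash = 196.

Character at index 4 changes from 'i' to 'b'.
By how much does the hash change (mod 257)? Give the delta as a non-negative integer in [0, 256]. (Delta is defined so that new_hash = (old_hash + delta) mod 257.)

Answer: 250

Derivation:
Delta formula: (val(new) - val(old)) * B^(n-1-k) mod M
  val('b') - val('i') = 2 - 9 = -7
  B^(n-1-k) = 13^0 mod 257 = 1
  Delta = -7 * 1 mod 257 = 250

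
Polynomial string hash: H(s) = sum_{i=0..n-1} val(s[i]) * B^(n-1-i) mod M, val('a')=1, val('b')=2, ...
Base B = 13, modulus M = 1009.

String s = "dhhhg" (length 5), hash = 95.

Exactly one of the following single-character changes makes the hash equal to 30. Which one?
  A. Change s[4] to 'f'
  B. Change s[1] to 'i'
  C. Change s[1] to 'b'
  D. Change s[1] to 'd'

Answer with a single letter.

Answer: C

Derivation:
Option A: s[4]='g'->'f', delta=(6-7)*13^0 mod 1009 = 1008, hash=95+1008 mod 1009 = 94
Option B: s[1]='h'->'i', delta=(9-8)*13^3 mod 1009 = 179, hash=95+179 mod 1009 = 274
Option C: s[1]='h'->'b', delta=(2-8)*13^3 mod 1009 = 944, hash=95+944 mod 1009 = 30 <-- target
Option D: s[1]='h'->'d', delta=(4-8)*13^3 mod 1009 = 293, hash=95+293 mod 1009 = 388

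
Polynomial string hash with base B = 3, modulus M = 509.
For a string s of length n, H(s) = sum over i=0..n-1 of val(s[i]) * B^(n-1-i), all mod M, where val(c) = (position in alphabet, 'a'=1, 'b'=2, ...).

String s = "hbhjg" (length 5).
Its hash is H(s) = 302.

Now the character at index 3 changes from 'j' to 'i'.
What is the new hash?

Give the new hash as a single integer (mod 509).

val('j') = 10, val('i') = 9
Position k = 3, exponent = n-1-k = 1
B^1 mod M = 3^1 mod 509 = 3
Delta = (9 - 10) * 3 mod 509 = 506
New hash = (302 + 506) mod 509 = 299

Answer: 299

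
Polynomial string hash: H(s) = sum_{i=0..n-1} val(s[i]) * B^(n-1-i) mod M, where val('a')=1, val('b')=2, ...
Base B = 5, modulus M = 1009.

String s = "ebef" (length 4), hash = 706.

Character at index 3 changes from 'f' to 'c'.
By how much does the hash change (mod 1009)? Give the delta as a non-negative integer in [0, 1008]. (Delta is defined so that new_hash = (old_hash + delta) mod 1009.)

Delta formula: (val(new) - val(old)) * B^(n-1-k) mod M
  val('c') - val('f') = 3 - 6 = -3
  B^(n-1-k) = 5^0 mod 1009 = 1
  Delta = -3 * 1 mod 1009 = 1006

Answer: 1006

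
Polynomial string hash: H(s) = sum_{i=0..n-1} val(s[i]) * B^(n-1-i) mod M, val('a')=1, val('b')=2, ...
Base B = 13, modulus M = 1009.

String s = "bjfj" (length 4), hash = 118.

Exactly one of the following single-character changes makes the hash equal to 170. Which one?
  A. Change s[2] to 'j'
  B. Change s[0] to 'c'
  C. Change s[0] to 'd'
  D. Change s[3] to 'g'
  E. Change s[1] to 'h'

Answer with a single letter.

Option A: s[2]='f'->'j', delta=(10-6)*13^1 mod 1009 = 52, hash=118+52 mod 1009 = 170 <-- target
Option B: s[0]='b'->'c', delta=(3-2)*13^3 mod 1009 = 179, hash=118+179 mod 1009 = 297
Option C: s[0]='b'->'d', delta=(4-2)*13^3 mod 1009 = 358, hash=118+358 mod 1009 = 476
Option D: s[3]='j'->'g', delta=(7-10)*13^0 mod 1009 = 1006, hash=118+1006 mod 1009 = 115
Option E: s[1]='j'->'h', delta=(8-10)*13^2 mod 1009 = 671, hash=118+671 mod 1009 = 789

Answer: A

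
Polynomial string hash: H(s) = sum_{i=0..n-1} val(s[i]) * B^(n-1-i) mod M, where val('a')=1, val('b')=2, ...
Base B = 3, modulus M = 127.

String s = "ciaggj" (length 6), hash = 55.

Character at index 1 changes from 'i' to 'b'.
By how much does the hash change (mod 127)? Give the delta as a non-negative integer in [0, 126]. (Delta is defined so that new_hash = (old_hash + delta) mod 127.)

Delta formula: (val(new) - val(old)) * B^(n-1-k) mod M
  val('b') - val('i') = 2 - 9 = -7
  B^(n-1-k) = 3^4 mod 127 = 81
  Delta = -7 * 81 mod 127 = 68

Answer: 68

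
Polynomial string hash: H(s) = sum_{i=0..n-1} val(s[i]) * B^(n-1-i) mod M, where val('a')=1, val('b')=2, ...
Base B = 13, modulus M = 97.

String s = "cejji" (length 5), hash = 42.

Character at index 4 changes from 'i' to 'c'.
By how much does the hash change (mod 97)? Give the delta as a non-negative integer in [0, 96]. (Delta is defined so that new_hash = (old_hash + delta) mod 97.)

Delta formula: (val(new) - val(old)) * B^(n-1-k) mod M
  val('c') - val('i') = 3 - 9 = -6
  B^(n-1-k) = 13^0 mod 97 = 1
  Delta = -6 * 1 mod 97 = 91

Answer: 91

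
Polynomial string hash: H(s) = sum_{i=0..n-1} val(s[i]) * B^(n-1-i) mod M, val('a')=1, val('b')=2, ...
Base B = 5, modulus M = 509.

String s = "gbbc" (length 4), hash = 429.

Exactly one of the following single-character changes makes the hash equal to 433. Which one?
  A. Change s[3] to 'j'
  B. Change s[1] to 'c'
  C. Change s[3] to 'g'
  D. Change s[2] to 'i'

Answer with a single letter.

Option A: s[3]='c'->'j', delta=(10-3)*5^0 mod 509 = 7, hash=429+7 mod 509 = 436
Option B: s[1]='b'->'c', delta=(3-2)*5^2 mod 509 = 25, hash=429+25 mod 509 = 454
Option C: s[3]='c'->'g', delta=(7-3)*5^0 mod 509 = 4, hash=429+4 mod 509 = 433 <-- target
Option D: s[2]='b'->'i', delta=(9-2)*5^1 mod 509 = 35, hash=429+35 mod 509 = 464

Answer: C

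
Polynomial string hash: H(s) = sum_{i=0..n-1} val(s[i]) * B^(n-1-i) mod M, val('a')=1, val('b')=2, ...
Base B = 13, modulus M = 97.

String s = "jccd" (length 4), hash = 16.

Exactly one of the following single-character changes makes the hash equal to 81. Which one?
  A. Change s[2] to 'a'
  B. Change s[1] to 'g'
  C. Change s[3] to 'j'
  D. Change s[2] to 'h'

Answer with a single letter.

Answer: D

Derivation:
Option A: s[2]='c'->'a', delta=(1-3)*13^1 mod 97 = 71, hash=16+71 mod 97 = 87
Option B: s[1]='c'->'g', delta=(7-3)*13^2 mod 97 = 94, hash=16+94 mod 97 = 13
Option C: s[3]='d'->'j', delta=(10-4)*13^0 mod 97 = 6, hash=16+6 mod 97 = 22
Option D: s[2]='c'->'h', delta=(8-3)*13^1 mod 97 = 65, hash=16+65 mod 97 = 81 <-- target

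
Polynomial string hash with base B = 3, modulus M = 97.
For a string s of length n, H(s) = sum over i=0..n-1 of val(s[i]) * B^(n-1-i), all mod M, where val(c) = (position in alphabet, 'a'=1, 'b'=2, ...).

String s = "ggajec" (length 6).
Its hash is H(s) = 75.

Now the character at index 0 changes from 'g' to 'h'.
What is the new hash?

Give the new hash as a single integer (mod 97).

Answer: 27

Derivation:
val('g') = 7, val('h') = 8
Position k = 0, exponent = n-1-k = 5
B^5 mod M = 3^5 mod 97 = 49
Delta = (8 - 7) * 49 mod 97 = 49
New hash = (75 + 49) mod 97 = 27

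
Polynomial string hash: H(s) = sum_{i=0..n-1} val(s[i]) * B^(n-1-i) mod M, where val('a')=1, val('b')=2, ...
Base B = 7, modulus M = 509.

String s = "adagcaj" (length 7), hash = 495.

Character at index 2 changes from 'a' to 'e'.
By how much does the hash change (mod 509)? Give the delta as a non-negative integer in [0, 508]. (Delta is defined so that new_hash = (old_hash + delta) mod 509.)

Answer: 442

Derivation:
Delta formula: (val(new) - val(old)) * B^(n-1-k) mod M
  val('e') - val('a') = 5 - 1 = 4
  B^(n-1-k) = 7^4 mod 509 = 365
  Delta = 4 * 365 mod 509 = 442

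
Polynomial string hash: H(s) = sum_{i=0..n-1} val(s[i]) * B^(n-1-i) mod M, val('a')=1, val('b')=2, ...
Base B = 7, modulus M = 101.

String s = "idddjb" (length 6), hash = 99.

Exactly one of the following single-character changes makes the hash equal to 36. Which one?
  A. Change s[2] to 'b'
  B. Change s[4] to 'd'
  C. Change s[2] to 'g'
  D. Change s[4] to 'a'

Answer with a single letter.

Answer: D

Derivation:
Option A: s[2]='d'->'b', delta=(2-4)*7^3 mod 101 = 21, hash=99+21 mod 101 = 19
Option B: s[4]='j'->'d', delta=(4-10)*7^1 mod 101 = 59, hash=99+59 mod 101 = 57
Option C: s[2]='d'->'g', delta=(7-4)*7^3 mod 101 = 19, hash=99+19 mod 101 = 17
Option D: s[4]='j'->'a', delta=(1-10)*7^1 mod 101 = 38, hash=99+38 mod 101 = 36 <-- target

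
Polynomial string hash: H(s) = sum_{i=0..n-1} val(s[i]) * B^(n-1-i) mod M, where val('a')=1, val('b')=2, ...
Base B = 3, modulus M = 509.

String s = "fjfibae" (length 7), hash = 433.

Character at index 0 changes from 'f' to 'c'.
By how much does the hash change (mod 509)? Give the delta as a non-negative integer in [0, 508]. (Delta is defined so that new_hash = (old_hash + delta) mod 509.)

Delta formula: (val(new) - val(old)) * B^(n-1-k) mod M
  val('c') - val('f') = 3 - 6 = -3
  B^(n-1-k) = 3^6 mod 509 = 220
  Delta = -3 * 220 mod 509 = 358

Answer: 358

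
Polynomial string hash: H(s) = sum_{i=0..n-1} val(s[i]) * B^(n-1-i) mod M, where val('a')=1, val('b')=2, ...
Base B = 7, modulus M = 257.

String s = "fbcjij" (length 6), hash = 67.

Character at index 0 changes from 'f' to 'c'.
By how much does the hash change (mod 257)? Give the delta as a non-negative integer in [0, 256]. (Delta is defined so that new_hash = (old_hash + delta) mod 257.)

Answer: 208

Derivation:
Delta formula: (val(new) - val(old)) * B^(n-1-k) mod M
  val('c') - val('f') = 3 - 6 = -3
  B^(n-1-k) = 7^5 mod 257 = 102
  Delta = -3 * 102 mod 257 = 208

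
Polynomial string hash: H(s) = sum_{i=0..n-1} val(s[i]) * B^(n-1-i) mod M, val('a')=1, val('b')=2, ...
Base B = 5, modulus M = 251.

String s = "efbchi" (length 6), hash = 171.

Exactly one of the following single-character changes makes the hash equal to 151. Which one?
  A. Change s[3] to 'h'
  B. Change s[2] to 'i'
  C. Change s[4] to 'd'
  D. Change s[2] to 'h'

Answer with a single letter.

Option A: s[3]='c'->'h', delta=(8-3)*5^2 mod 251 = 125, hash=171+125 mod 251 = 45
Option B: s[2]='b'->'i', delta=(9-2)*5^3 mod 251 = 122, hash=171+122 mod 251 = 42
Option C: s[4]='h'->'d', delta=(4-8)*5^1 mod 251 = 231, hash=171+231 mod 251 = 151 <-- target
Option D: s[2]='b'->'h', delta=(8-2)*5^3 mod 251 = 248, hash=171+248 mod 251 = 168

Answer: C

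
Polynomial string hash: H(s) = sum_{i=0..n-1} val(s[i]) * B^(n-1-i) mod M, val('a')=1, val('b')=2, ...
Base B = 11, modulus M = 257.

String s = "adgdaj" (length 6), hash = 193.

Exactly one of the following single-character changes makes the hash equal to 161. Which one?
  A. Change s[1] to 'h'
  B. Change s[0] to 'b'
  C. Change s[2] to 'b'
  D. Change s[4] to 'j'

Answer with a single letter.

Answer: A

Derivation:
Option A: s[1]='d'->'h', delta=(8-4)*11^4 mod 257 = 225, hash=193+225 mod 257 = 161 <-- target
Option B: s[0]='a'->'b', delta=(2-1)*11^5 mod 257 = 169, hash=193+169 mod 257 = 105
Option C: s[2]='g'->'b', delta=(2-7)*11^3 mod 257 = 27, hash=193+27 mod 257 = 220
Option D: s[4]='a'->'j', delta=(10-1)*11^1 mod 257 = 99, hash=193+99 mod 257 = 35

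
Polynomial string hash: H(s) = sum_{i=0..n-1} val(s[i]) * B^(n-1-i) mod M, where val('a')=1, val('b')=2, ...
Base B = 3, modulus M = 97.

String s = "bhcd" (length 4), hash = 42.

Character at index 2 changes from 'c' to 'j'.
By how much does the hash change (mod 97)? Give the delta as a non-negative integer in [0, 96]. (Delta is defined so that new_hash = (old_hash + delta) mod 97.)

Delta formula: (val(new) - val(old)) * B^(n-1-k) mod M
  val('j') - val('c') = 10 - 3 = 7
  B^(n-1-k) = 3^1 mod 97 = 3
  Delta = 7 * 3 mod 97 = 21

Answer: 21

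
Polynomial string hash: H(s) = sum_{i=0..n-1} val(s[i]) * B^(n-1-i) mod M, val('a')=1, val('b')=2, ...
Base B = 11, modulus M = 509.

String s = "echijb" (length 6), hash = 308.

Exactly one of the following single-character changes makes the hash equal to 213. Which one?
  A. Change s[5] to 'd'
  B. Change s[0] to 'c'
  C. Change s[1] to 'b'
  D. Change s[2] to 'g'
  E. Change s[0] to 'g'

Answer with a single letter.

Option A: s[5]='b'->'d', delta=(4-2)*11^0 mod 509 = 2, hash=308+2 mod 509 = 310
Option B: s[0]='e'->'c', delta=(3-5)*11^5 mod 509 = 95, hash=308+95 mod 509 = 403
Option C: s[1]='c'->'b', delta=(2-3)*11^4 mod 509 = 120, hash=308+120 mod 509 = 428
Option D: s[2]='h'->'g', delta=(7-8)*11^3 mod 509 = 196, hash=308+196 mod 509 = 504
Option E: s[0]='e'->'g', delta=(7-5)*11^5 mod 509 = 414, hash=308+414 mod 509 = 213 <-- target

Answer: E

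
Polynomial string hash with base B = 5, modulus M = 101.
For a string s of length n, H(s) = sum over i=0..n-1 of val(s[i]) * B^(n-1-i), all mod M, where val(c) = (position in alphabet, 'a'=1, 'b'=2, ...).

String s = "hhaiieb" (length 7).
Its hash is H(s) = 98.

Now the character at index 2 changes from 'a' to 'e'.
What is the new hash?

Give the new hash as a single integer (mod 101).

Answer: 73

Derivation:
val('a') = 1, val('e') = 5
Position k = 2, exponent = n-1-k = 4
B^4 mod M = 5^4 mod 101 = 19
Delta = (5 - 1) * 19 mod 101 = 76
New hash = (98 + 76) mod 101 = 73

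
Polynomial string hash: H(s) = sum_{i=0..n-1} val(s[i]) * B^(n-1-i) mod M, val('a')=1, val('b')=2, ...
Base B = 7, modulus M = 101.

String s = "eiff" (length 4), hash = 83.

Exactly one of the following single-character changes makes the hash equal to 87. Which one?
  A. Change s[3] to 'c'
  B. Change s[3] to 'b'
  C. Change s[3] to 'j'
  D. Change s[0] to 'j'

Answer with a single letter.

Option A: s[3]='f'->'c', delta=(3-6)*7^0 mod 101 = 98, hash=83+98 mod 101 = 80
Option B: s[3]='f'->'b', delta=(2-6)*7^0 mod 101 = 97, hash=83+97 mod 101 = 79
Option C: s[3]='f'->'j', delta=(10-6)*7^0 mod 101 = 4, hash=83+4 mod 101 = 87 <-- target
Option D: s[0]='e'->'j', delta=(10-5)*7^3 mod 101 = 99, hash=83+99 mod 101 = 81

Answer: C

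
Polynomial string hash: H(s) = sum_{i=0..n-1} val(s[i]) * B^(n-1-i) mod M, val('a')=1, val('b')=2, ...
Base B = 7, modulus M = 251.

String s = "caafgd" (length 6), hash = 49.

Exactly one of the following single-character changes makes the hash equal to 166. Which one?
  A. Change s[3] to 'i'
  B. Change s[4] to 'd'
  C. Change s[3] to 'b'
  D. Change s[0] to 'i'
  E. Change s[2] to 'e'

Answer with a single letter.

Option A: s[3]='f'->'i', delta=(9-6)*7^2 mod 251 = 147, hash=49+147 mod 251 = 196
Option B: s[4]='g'->'d', delta=(4-7)*7^1 mod 251 = 230, hash=49+230 mod 251 = 28
Option C: s[3]='f'->'b', delta=(2-6)*7^2 mod 251 = 55, hash=49+55 mod 251 = 104
Option D: s[0]='c'->'i', delta=(9-3)*7^5 mod 251 = 191, hash=49+191 mod 251 = 240
Option E: s[2]='a'->'e', delta=(5-1)*7^3 mod 251 = 117, hash=49+117 mod 251 = 166 <-- target

Answer: E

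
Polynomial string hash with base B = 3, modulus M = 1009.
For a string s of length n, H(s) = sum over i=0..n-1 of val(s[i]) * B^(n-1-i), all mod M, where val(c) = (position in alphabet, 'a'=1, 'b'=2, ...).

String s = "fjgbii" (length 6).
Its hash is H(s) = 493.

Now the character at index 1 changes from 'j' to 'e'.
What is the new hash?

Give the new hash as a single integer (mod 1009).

Answer: 88

Derivation:
val('j') = 10, val('e') = 5
Position k = 1, exponent = n-1-k = 4
B^4 mod M = 3^4 mod 1009 = 81
Delta = (5 - 10) * 81 mod 1009 = 604
New hash = (493 + 604) mod 1009 = 88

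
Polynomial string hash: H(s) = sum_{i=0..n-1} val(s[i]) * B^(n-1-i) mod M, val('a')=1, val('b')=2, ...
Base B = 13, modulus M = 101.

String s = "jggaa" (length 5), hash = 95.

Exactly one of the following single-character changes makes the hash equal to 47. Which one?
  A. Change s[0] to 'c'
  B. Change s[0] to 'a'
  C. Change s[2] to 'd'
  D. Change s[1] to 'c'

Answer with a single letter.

Answer: A

Derivation:
Option A: s[0]='j'->'c', delta=(3-10)*13^4 mod 101 = 53, hash=95+53 mod 101 = 47 <-- target
Option B: s[0]='j'->'a', delta=(1-10)*13^4 mod 101 = 97, hash=95+97 mod 101 = 91
Option C: s[2]='g'->'d', delta=(4-7)*13^2 mod 101 = 99, hash=95+99 mod 101 = 93
Option D: s[1]='g'->'c', delta=(3-7)*13^3 mod 101 = 100, hash=95+100 mod 101 = 94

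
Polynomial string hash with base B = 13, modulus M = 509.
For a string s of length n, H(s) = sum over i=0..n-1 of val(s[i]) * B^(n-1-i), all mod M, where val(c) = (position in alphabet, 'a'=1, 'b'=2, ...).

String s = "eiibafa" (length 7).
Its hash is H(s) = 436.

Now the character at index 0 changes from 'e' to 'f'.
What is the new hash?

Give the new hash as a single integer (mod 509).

Answer: 398

Derivation:
val('e') = 5, val('f') = 6
Position k = 0, exponent = n-1-k = 6
B^6 mod M = 13^6 mod 509 = 471
Delta = (6 - 5) * 471 mod 509 = 471
New hash = (436 + 471) mod 509 = 398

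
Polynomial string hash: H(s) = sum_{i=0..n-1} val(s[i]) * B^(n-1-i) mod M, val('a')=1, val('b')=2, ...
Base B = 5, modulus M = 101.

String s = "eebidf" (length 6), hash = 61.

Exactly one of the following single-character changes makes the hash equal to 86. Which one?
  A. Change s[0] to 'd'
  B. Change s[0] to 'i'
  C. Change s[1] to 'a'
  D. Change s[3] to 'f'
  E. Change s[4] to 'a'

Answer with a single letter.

Option A: s[0]='e'->'d', delta=(4-5)*5^5 mod 101 = 6, hash=61+6 mod 101 = 67
Option B: s[0]='e'->'i', delta=(9-5)*5^5 mod 101 = 77, hash=61+77 mod 101 = 37
Option C: s[1]='e'->'a', delta=(1-5)*5^4 mod 101 = 25, hash=61+25 mod 101 = 86 <-- target
Option D: s[3]='i'->'f', delta=(6-9)*5^2 mod 101 = 26, hash=61+26 mod 101 = 87
Option E: s[4]='d'->'a', delta=(1-4)*5^1 mod 101 = 86, hash=61+86 mod 101 = 46

Answer: C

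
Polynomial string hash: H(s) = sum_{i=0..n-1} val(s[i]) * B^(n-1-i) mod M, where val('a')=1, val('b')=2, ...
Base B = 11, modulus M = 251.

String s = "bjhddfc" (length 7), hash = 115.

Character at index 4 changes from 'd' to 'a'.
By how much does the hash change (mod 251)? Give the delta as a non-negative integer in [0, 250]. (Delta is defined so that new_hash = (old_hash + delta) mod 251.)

Delta formula: (val(new) - val(old)) * B^(n-1-k) mod M
  val('a') - val('d') = 1 - 4 = -3
  B^(n-1-k) = 11^2 mod 251 = 121
  Delta = -3 * 121 mod 251 = 139

Answer: 139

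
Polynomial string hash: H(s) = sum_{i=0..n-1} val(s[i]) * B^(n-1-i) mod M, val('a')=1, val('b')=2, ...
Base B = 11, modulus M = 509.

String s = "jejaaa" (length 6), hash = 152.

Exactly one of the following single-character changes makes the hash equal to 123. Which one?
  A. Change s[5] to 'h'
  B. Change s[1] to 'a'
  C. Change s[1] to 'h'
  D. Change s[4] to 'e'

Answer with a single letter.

Option A: s[5]='a'->'h', delta=(8-1)*11^0 mod 509 = 7, hash=152+7 mod 509 = 159
Option B: s[1]='e'->'a', delta=(1-5)*11^4 mod 509 = 480, hash=152+480 mod 509 = 123 <-- target
Option C: s[1]='e'->'h', delta=(8-5)*11^4 mod 509 = 149, hash=152+149 mod 509 = 301
Option D: s[4]='a'->'e', delta=(5-1)*11^1 mod 509 = 44, hash=152+44 mod 509 = 196

Answer: B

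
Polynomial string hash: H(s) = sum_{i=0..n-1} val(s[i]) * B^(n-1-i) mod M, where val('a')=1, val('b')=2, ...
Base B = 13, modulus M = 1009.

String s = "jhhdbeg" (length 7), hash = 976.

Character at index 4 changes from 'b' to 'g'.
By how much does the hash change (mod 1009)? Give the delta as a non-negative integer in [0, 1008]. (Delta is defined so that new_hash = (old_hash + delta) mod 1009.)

Delta formula: (val(new) - val(old)) * B^(n-1-k) mod M
  val('g') - val('b') = 7 - 2 = 5
  B^(n-1-k) = 13^2 mod 1009 = 169
  Delta = 5 * 169 mod 1009 = 845

Answer: 845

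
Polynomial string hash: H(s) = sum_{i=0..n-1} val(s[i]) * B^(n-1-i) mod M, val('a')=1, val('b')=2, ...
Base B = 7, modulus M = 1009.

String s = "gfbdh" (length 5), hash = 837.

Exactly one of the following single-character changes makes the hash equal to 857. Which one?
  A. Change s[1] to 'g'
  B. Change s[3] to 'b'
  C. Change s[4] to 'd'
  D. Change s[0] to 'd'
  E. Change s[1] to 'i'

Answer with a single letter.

Option A: s[1]='f'->'g', delta=(7-6)*7^3 mod 1009 = 343, hash=837+343 mod 1009 = 171
Option B: s[3]='d'->'b', delta=(2-4)*7^1 mod 1009 = 995, hash=837+995 mod 1009 = 823
Option C: s[4]='h'->'d', delta=(4-8)*7^0 mod 1009 = 1005, hash=837+1005 mod 1009 = 833
Option D: s[0]='g'->'d', delta=(4-7)*7^4 mod 1009 = 869, hash=837+869 mod 1009 = 697
Option E: s[1]='f'->'i', delta=(9-6)*7^3 mod 1009 = 20, hash=837+20 mod 1009 = 857 <-- target

Answer: E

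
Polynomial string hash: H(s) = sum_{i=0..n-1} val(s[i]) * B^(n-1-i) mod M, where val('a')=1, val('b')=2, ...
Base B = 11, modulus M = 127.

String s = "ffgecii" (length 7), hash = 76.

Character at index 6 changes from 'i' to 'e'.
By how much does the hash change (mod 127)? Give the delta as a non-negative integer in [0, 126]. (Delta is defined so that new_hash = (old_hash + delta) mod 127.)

Answer: 123

Derivation:
Delta formula: (val(new) - val(old)) * B^(n-1-k) mod M
  val('e') - val('i') = 5 - 9 = -4
  B^(n-1-k) = 11^0 mod 127 = 1
  Delta = -4 * 1 mod 127 = 123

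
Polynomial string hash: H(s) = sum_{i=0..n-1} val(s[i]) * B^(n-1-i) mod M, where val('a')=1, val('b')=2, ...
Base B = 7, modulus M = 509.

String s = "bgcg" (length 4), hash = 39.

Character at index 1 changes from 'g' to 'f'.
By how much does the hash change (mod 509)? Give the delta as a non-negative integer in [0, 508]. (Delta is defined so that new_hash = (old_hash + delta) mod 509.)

Delta formula: (val(new) - val(old)) * B^(n-1-k) mod M
  val('f') - val('g') = 6 - 7 = -1
  B^(n-1-k) = 7^2 mod 509 = 49
  Delta = -1 * 49 mod 509 = 460

Answer: 460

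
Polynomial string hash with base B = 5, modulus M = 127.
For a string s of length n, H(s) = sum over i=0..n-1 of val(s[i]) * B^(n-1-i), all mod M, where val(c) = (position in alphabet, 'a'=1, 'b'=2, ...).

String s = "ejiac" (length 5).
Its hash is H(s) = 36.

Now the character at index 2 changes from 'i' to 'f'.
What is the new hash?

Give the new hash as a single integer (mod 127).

val('i') = 9, val('f') = 6
Position k = 2, exponent = n-1-k = 2
B^2 mod M = 5^2 mod 127 = 25
Delta = (6 - 9) * 25 mod 127 = 52
New hash = (36 + 52) mod 127 = 88

Answer: 88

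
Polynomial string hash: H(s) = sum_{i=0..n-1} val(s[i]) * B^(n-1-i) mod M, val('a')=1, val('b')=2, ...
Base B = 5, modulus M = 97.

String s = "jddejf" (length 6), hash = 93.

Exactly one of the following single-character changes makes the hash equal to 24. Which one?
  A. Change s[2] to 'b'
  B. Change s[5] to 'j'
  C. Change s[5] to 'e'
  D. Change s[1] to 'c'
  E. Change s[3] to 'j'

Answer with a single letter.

Option A: s[2]='d'->'b', delta=(2-4)*5^3 mod 97 = 41, hash=93+41 mod 97 = 37
Option B: s[5]='f'->'j', delta=(10-6)*5^0 mod 97 = 4, hash=93+4 mod 97 = 0
Option C: s[5]='f'->'e', delta=(5-6)*5^0 mod 97 = 96, hash=93+96 mod 97 = 92
Option D: s[1]='d'->'c', delta=(3-4)*5^4 mod 97 = 54, hash=93+54 mod 97 = 50
Option E: s[3]='e'->'j', delta=(10-5)*5^2 mod 97 = 28, hash=93+28 mod 97 = 24 <-- target

Answer: E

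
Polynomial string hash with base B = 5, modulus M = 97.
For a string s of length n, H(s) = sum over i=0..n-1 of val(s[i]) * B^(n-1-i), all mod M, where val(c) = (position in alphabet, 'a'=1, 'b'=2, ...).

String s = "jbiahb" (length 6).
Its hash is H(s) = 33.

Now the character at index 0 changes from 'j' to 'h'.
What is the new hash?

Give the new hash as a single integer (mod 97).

Answer: 88

Derivation:
val('j') = 10, val('h') = 8
Position k = 0, exponent = n-1-k = 5
B^5 mod M = 5^5 mod 97 = 21
Delta = (8 - 10) * 21 mod 97 = 55
New hash = (33 + 55) mod 97 = 88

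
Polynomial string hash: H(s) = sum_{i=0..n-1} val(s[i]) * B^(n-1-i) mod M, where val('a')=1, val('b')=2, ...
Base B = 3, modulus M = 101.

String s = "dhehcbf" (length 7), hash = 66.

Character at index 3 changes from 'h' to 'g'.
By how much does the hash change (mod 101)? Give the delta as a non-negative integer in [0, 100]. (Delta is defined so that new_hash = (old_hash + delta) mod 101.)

Answer: 74

Derivation:
Delta formula: (val(new) - val(old)) * B^(n-1-k) mod M
  val('g') - val('h') = 7 - 8 = -1
  B^(n-1-k) = 3^3 mod 101 = 27
  Delta = -1 * 27 mod 101 = 74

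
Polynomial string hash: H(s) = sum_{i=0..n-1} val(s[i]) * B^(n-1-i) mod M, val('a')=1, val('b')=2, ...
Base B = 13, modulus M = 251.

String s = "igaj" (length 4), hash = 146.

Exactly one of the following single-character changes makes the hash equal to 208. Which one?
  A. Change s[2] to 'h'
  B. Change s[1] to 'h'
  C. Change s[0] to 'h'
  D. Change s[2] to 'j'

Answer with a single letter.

Option A: s[2]='a'->'h', delta=(8-1)*13^1 mod 251 = 91, hash=146+91 mod 251 = 237
Option B: s[1]='g'->'h', delta=(8-7)*13^2 mod 251 = 169, hash=146+169 mod 251 = 64
Option C: s[0]='i'->'h', delta=(8-9)*13^3 mod 251 = 62, hash=146+62 mod 251 = 208 <-- target
Option D: s[2]='a'->'j', delta=(10-1)*13^1 mod 251 = 117, hash=146+117 mod 251 = 12

Answer: C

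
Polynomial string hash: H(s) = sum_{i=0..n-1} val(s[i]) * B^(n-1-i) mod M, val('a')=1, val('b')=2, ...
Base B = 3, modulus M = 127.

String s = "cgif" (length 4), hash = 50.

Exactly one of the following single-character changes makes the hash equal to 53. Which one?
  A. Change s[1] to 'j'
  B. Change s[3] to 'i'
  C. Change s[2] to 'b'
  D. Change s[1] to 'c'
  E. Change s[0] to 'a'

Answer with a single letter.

Answer: B

Derivation:
Option A: s[1]='g'->'j', delta=(10-7)*3^2 mod 127 = 27, hash=50+27 mod 127 = 77
Option B: s[3]='f'->'i', delta=(9-6)*3^0 mod 127 = 3, hash=50+3 mod 127 = 53 <-- target
Option C: s[2]='i'->'b', delta=(2-9)*3^1 mod 127 = 106, hash=50+106 mod 127 = 29
Option D: s[1]='g'->'c', delta=(3-7)*3^2 mod 127 = 91, hash=50+91 mod 127 = 14
Option E: s[0]='c'->'a', delta=(1-3)*3^3 mod 127 = 73, hash=50+73 mod 127 = 123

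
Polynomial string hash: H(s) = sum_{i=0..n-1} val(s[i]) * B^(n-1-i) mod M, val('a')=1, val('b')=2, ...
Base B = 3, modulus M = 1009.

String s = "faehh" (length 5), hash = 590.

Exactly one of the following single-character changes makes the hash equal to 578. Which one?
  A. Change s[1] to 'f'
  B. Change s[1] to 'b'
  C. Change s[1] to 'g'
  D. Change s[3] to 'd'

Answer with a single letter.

Option A: s[1]='a'->'f', delta=(6-1)*3^3 mod 1009 = 135, hash=590+135 mod 1009 = 725
Option B: s[1]='a'->'b', delta=(2-1)*3^3 mod 1009 = 27, hash=590+27 mod 1009 = 617
Option C: s[1]='a'->'g', delta=(7-1)*3^3 mod 1009 = 162, hash=590+162 mod 1009 = 752
Option D: s[3]='h'->'d', delta=(4-8)*3^1 mod 1009 = 997, hash=590+997 mod 1009 = 578 <-- target

Answer: D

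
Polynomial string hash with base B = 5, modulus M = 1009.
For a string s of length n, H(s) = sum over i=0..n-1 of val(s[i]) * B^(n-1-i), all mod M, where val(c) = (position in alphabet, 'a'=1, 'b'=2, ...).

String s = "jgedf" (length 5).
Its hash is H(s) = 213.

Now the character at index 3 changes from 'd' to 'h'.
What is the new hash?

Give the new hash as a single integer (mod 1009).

val('d') = 4, val('h') = 8
Position k = 3, exponent = n-1-k = 1
B^1 mod M = 5^1 mod 1009 = 5
Delta = (8 - 4) * 5 mod 1009 = 20
New hash = (213 + 20) mod 1009 = 233

Answer: 233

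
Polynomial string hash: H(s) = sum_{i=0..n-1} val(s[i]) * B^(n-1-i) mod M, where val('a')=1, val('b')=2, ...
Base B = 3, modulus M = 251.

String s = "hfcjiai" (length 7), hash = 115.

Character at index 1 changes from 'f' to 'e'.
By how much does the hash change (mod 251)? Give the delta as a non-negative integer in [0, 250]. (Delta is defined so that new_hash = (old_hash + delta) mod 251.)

Answer: 8

Derivation:
Delta formula: (val(new) - val(old)) * B^(n-1-k) mod M
  val('e') - val('f') = 5 - 6 = -1
  B^(n-1-k) = 3^5 mod 251 = 243
  Delta = -1 * 243 mod 251 = 8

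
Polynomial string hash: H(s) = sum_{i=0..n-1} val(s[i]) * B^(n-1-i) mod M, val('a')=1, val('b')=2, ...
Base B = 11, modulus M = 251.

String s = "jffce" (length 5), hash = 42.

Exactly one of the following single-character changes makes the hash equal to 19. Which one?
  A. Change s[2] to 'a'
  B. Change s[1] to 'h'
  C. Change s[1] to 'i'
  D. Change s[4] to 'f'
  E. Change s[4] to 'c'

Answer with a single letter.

Option A: s[2]='f'->'a', delta=(1-6)*11^2 mod 251 = 148, hash=42+148 mod 251 = 190
Option B: s[1]='f'->'h', delta=(8-6)*11^3 mod 251 = 152, hash=42+152 mod 251 = 194
Option C: s[1]='f'->'i', delta=(9-6)*11^3 mod 251 = 228, hash=42+228 mod 251 = 19 <-- target
Option D: s[4]='e'->'f', delta=(6-5)*11^0 mod 251 = 1, hash=42+1 mod 251 = 43
Option E: s[4]='e'->'c', delta=(3-5)*11^0 mod 251 = 249, hash=42+249 mod 251 = 40

Answer: C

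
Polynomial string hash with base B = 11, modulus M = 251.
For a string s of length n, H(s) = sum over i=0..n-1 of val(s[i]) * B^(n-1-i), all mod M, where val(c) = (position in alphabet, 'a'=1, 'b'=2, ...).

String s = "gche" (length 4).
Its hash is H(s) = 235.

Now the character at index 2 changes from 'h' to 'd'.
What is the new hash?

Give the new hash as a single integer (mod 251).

Answer: 191

Derivation:
val('h') = 8, val('d') = 4
Position k = 2, exponent = n-1-k = 1
B^1 mod M = 11^1 mod 251 = 11
Delta = (4 - 8) * 11 mod 251 = 207
New hash = (235 + 207) mod 251 = 191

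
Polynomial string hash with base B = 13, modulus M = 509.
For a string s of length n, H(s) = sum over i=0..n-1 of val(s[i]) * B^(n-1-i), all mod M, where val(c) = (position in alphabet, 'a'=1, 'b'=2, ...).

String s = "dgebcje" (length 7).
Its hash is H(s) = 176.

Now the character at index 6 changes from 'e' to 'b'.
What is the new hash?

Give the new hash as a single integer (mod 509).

val('e') = 5, val('b') = 2
Position k = 6, exponent = n-1-k = 0
B^0 mod M = 13^0 mod 509 = 1
Delta = (2 - 5) * 1 mod 509 = 506
New hash = (176 + 506) mod 509 = 173

Answer: 173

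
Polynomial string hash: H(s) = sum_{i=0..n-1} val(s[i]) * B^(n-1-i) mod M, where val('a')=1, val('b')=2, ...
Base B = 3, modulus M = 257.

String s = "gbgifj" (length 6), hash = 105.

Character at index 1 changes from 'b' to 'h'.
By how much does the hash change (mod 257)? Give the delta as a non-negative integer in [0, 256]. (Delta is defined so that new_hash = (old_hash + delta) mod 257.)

Answer: 229

Derivation:
Delta formula: (val(new) - val(old)) * B^(n-1-k) mod M
  val('h') - val('b') = 8 - 2 = 6
  B^(n-1-k) = 3^4 mod 257 = 81
  Delta = 6 * 81 mod 257 = 229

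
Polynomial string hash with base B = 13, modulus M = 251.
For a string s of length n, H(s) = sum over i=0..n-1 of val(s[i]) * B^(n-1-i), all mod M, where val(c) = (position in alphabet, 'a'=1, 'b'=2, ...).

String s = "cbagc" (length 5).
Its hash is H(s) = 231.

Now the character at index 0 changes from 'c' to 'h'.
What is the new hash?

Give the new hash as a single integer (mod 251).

val('c') = 3, val('h') = 8
Position k = 0, exponent = n-1-k = 4
B^4 mod M = 13^4 mod 251 = 198
Delta = (8 - 3) * 198 mod 251 = 237
New hash = (231 + 237) mod 251 = 217

Answer: 217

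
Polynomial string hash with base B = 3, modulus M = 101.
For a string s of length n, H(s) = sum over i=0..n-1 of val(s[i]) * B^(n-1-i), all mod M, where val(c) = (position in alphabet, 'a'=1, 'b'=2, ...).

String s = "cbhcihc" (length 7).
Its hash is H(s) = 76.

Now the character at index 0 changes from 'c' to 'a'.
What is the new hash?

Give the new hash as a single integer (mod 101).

val('c') = 3, val('a') = 1
Position k = 0, exponent = n-1-k = 6
B^6 mod M = 3^6 mod 101 = 22
Delta = (1 - 3) * 22 mod 101 = 57
New hash = (76 + 57) mod 101 = 32

Answer: 32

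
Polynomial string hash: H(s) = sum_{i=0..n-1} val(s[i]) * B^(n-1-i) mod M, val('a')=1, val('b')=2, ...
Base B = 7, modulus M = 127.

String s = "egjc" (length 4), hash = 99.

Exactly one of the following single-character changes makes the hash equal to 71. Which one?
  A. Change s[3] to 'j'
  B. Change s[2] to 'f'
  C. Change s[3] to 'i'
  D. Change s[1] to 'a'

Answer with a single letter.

Option A: s[3]='c'->'j', delta=(10-3)*7^0 mod 127 = 7, hash=99+7 mod 127 = 106
Option B: s[2]='j'->'f', delta=(6-10)*7^1 mod 127 = 99, hash=99+99 mod 127 = 71 <-- target
Option C: s[3]='c'->'i', delta=(9-3)*7^0 mod 127 = 6, hash=99+6 mod 127 = 105
Option D: s[1]='g'->'a', delta=(1-7)*7^2 mod 127 = 87, hash=99+87 mod 127 = 59

Answer: B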